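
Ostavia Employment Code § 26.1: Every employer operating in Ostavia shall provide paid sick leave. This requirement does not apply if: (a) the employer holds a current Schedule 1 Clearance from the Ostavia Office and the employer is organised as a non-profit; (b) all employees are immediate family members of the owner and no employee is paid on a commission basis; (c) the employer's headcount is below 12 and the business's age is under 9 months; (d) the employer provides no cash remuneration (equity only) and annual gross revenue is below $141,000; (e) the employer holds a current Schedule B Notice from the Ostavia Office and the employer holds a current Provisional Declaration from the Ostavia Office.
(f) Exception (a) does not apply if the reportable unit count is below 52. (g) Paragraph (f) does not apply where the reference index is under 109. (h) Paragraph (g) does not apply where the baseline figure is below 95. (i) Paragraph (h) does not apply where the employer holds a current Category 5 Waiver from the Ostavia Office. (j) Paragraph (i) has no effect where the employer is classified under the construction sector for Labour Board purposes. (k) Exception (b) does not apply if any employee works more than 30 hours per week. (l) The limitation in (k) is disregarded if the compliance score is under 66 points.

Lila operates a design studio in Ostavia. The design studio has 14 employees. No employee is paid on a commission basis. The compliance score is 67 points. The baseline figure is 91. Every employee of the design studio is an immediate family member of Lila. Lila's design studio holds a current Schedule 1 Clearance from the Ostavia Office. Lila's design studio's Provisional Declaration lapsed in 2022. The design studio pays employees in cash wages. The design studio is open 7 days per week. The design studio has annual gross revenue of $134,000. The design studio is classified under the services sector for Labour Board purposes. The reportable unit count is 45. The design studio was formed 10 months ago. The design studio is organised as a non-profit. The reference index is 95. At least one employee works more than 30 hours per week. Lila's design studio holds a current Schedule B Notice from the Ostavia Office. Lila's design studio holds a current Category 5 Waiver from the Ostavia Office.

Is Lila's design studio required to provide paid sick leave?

No — exception (a) applies; Lila's design studio is not required to provide paid sick leave.

Exception (a): a current Schedule 1 Clearance is held; the employer is a non-profit — every condition holds. As to paragraphs (f)–(j): (f) would limit (a) — the reportable unit count is 45, below the 52 limit — but (g) sets (f) aside: (g) operates against (f): the reference index is 95, under the 109 limit. (h) is triggered (the baseline figure is 91, below the 95 limit), but is set aside by (i): (i) operates against (h): a current Category 5 Waiver is held. (j) is not engaged (the design studio is classified under the services sector), so (i) stands. Exception (a) stands.
Exception (b) is satisfied on its face — every employee is an immediate family member; no employee is paid on commission. But: (k) applies — at least one employee exceeds 30 hours/week. (l), which would lift (k), does not operate here — the compliance score is 67 points, not under 66 points. Exception (b) does not apply.
Exception (c) requires that the employer's headcount is below 12; but the employer's headcount is 14, not below 12, so (c) is unavailable.
Exception (d) requires that the employer provides no cash remuneration (equity only); but employees are paid cash wages, so (d) is unavailable.
Exception (e) does not apply: no current Provisional Declaration is held.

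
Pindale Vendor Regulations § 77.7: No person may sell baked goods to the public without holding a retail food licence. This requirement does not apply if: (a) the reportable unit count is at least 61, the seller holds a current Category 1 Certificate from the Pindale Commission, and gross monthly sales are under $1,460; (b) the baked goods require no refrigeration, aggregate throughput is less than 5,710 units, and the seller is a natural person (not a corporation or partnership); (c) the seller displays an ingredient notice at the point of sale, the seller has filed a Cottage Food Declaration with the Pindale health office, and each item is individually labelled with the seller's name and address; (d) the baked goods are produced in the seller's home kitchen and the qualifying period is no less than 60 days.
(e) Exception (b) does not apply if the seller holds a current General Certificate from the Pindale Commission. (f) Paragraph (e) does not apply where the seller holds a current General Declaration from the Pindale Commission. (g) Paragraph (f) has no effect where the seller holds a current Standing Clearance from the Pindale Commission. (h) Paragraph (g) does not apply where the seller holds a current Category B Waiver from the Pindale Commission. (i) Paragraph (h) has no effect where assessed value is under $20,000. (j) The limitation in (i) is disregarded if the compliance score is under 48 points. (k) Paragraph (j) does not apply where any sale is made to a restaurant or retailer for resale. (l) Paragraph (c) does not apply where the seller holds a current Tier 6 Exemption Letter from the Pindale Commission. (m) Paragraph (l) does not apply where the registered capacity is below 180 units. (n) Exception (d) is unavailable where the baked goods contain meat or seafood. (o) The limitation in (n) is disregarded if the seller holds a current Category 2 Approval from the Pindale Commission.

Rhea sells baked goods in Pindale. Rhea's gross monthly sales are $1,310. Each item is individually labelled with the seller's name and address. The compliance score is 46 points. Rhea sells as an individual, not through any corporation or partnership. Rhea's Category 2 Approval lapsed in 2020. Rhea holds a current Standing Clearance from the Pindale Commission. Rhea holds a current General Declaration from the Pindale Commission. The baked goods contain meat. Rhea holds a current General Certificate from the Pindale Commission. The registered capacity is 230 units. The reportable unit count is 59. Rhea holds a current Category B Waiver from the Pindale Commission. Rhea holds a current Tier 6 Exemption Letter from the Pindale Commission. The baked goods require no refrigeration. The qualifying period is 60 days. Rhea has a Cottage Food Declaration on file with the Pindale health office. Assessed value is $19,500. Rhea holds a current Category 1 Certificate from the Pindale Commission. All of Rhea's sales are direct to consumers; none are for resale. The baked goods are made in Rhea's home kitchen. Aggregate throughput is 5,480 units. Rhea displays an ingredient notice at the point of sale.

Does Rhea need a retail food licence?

No — exception (b) applies; Rhea is not required to hold a retail food licence.

Exception (a) fails — the reportable unit count is 59, short of 61.
Exception (b) is satisfied on its face — the baked goods are shelf-stable; aggregate throughput is 5,480 units, less than the 5,710 units limit; the seller is a natural person. Considering the limiting provisions: (e) is engaged (a current General Certificate is held), but is displaced by (f): (f) operates against (e): a current General Declaration is held. (g) would limit (f) — a current Standing Clearance is held — but (h) sets (g) aside: (h) applies — a current Category B Waiver is held. (i) would limit (h) — assessed value is $19,500, under the $20,000 limit — but (j) sets (i) aside: (j) is triggered — the compliance score is 46 points, under the 48 points limit. (k), which would lift (j), is not triggered — no sales are for resale. (b) remains available.
Exception (c): an ingredient notice is displayed; a Cottage Food Declaration is on file; items are individually labelled — every condition holds. Turning to paragraphs (l)–(m): (l) operates — a current Tier 6 Exemption Letter is held. (m), which would lift (l), is not engaged — the registered capacity is 230 units, not below 180 units. Exception (c) does not apply.
All of (d)'s requirements are met (the baked goods are home-kitchen produced; the qualifying period is 60 days, meeting the 60 days threshold). However, paragraphs (n)–(o) must be considered: (n) operates against (d): the baked goods contain meat. (o) is inapplicable (there is no Category 2 Approval in force), so (n) stands. So (d) is unavailable.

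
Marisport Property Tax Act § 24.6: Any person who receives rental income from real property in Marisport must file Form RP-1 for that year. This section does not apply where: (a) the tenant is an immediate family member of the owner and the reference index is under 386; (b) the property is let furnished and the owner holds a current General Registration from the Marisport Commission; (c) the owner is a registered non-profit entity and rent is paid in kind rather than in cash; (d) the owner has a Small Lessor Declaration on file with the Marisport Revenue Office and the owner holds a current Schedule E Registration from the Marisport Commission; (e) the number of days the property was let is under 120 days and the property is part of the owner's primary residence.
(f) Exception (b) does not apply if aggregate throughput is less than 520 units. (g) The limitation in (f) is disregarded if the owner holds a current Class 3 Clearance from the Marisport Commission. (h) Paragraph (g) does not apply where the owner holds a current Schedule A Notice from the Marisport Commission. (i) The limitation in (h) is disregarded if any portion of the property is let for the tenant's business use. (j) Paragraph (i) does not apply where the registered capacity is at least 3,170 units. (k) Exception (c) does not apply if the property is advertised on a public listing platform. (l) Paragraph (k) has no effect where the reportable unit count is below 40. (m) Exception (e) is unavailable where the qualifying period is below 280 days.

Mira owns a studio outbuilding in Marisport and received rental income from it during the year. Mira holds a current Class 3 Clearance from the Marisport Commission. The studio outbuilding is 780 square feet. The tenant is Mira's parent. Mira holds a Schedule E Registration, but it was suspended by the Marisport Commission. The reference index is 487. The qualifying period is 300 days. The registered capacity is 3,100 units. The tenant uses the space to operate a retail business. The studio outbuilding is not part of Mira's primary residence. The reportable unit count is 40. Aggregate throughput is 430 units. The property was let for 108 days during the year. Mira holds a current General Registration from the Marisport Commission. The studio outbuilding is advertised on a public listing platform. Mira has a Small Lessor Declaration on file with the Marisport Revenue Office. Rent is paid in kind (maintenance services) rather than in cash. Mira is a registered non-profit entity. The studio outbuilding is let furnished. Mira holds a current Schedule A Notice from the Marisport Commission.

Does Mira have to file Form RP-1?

Exception (a) fails — the reference index is 487, not under 386.
All of (b)'s requirements are met (the property is let furnished; a current General Registration is held). Considering the limiting provisions: (f) operates (aggregate throughput is 430 units, less than the 520 units limit), but is set aside by (g): (g) operates against (f): a current Class 3 Clearance is held. (h) is engaged (a current Schedule A Notice is held), but yields to (i): (i) operates against (h): the space is let for business use. (j), which would lift (i), is not engaged — the registered capacity is 3,100 units, short of 3,170 units. Exception (b) stands.
Exception (c)'s conditions are all satisfied: Mira is a registered non-profit; rent is paid in kind. But: (k) operates — the property is publicly advertised. (l) is inapplicable (the reportable unit count is 40, not below 40), so (k) stands. Exception (c) does not apply.
Exception (d) requires that the owner holds a current Schedule E Registration from the Marisport Commission; but no current Schedule E Registration is held, so (d) is unavailable.
Exception (e) fails — the studio outbuilding is not part of the primary residence.

No — exception (b) applies; Mira is not required to file Form RP-1.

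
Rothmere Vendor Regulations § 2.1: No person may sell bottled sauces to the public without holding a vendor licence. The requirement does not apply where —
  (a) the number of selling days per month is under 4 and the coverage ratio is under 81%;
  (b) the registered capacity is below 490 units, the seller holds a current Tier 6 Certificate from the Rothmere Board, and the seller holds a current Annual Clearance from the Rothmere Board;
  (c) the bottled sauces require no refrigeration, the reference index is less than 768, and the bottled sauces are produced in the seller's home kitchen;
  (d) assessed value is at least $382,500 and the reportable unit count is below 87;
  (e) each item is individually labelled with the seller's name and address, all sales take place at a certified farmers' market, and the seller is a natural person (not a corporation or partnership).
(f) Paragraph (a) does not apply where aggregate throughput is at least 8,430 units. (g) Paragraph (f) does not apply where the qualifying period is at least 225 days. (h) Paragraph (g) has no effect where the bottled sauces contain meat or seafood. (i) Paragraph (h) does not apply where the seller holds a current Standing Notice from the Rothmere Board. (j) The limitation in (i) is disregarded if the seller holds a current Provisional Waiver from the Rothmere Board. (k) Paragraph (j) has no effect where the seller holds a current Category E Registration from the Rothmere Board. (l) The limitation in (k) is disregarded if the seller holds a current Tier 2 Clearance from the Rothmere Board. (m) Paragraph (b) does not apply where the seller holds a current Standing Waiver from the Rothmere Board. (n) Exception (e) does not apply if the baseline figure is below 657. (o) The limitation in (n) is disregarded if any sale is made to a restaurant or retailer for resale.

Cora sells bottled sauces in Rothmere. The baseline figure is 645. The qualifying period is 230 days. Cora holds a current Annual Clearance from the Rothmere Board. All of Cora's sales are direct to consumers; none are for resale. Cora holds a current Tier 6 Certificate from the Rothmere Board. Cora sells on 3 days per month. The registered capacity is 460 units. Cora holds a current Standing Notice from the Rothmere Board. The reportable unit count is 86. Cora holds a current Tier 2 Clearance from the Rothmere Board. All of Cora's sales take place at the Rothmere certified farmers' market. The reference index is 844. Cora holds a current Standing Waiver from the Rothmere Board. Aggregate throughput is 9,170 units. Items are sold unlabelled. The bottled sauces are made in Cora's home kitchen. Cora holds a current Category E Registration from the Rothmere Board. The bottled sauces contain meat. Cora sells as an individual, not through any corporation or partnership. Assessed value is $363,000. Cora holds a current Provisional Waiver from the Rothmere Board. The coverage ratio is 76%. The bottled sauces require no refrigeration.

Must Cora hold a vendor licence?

Yes — Cora must hold a vendor licence.

Exception (a)'s conditions are all satisfied: the number of selling days per month is 3, under the 4 limit; the coverage ratio is 76%, under the 81% limit. But: (f) operates against (a): aggregate throughput is 9,170 units, meeting the 8,430 units threshold. (g) would limit (f) — the qualifying period is 230 days, meeting the 225 days threshold — but (h) sets (g) aside: (h) operates — the bottled sauces contain meat. (i) would limit (h) — a current Standing Notice is held — but (j) sets (i) aside: (j) is triggered — a current Provisional Waiver is held. (k) would limit (j) — a current Category E Registration is held — but (l) sets (k) aside: (l) operates against (k): a current Tier 2 Clearance is held. So (a) is unavailable.
All of (b)'s requirements are met (the registered capacity is 460 units, below the 490 units limit; a current Tier 6 Certificate is held; a current Annual Clearance is held). But: (m) operates against (b): a current Standing Waiver is held. Exception (b) does not apply.
Exception (c) fails — the reference index is 844, not less than 768.
Exception (d) fails — assessed value is $363,000, short of $382,500.
Exception (e) requires that each item is individually labelled with the seller's name and address; but items are sold unlabelled, so (e) is unavailable.
No exception applies. The general rule governs.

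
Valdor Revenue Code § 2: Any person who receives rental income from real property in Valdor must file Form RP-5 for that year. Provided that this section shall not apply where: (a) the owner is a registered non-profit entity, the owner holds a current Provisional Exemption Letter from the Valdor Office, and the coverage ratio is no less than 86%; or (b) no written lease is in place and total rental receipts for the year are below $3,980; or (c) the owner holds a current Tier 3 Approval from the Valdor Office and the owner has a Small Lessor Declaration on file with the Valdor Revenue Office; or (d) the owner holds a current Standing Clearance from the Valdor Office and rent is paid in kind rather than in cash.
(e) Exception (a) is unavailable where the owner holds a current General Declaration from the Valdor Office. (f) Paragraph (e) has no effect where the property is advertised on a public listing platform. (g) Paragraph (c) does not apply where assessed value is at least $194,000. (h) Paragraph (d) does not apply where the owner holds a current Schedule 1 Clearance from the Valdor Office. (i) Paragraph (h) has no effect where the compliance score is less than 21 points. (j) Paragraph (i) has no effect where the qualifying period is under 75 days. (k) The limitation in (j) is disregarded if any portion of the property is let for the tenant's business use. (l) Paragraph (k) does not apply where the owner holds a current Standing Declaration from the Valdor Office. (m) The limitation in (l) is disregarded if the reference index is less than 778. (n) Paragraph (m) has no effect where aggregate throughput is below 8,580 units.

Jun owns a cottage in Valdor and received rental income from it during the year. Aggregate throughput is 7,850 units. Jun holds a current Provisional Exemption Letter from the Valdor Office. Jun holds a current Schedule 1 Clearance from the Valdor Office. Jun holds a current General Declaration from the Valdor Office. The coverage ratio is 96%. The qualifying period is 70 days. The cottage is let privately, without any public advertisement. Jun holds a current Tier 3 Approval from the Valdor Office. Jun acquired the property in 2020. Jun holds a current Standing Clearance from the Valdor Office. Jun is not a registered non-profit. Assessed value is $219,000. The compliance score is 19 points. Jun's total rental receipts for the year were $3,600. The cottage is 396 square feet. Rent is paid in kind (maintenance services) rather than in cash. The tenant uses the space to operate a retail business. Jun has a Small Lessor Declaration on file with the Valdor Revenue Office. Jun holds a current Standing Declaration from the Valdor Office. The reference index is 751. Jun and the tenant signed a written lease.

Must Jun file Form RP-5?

Exception (a) requires that the owner is a registered non-profit entity; but Jun is not a registered non-profit, so (a) is unavailable.
Exception (b) does not apply: a written lease is in place.
Exception (c)'s conditions are all satisfied: a current Tier 3 Approval is held; a Small Lessor Declaration is on file. But applying paragraph (g): (g) operates against (c): assessed value is $219,000, meeting the $194,000 threshold. Exception (c) does not apply.
Exception (d) is satisfied on its face — a current Standing Clearance is held; rent is paid in kind. Turning to paragraphs (h)–(n): (h) is triggered — a current Schedule 1 Clearance is held. (i) is triggered (the compliance score is 19 points, less than the 21 points limit), but is displaced by (j): (j) is engaged — the qualifying period is 70 days, under the 75 days limit. (k) would limit (j) — the space is let for business use — but (l) sets (k) aside: (l) applies — a current Standing Declaration is held. (m) applies (the reference index is 751, less than the 778 limit), but is set aside by (n): (n) operates against (m): aggregate throughput is 7,850 units, below the 8,580 units limit. (d) is therefore removed.
No exception applies. The general rule governs.

Yes — Jun must file Form RP-5.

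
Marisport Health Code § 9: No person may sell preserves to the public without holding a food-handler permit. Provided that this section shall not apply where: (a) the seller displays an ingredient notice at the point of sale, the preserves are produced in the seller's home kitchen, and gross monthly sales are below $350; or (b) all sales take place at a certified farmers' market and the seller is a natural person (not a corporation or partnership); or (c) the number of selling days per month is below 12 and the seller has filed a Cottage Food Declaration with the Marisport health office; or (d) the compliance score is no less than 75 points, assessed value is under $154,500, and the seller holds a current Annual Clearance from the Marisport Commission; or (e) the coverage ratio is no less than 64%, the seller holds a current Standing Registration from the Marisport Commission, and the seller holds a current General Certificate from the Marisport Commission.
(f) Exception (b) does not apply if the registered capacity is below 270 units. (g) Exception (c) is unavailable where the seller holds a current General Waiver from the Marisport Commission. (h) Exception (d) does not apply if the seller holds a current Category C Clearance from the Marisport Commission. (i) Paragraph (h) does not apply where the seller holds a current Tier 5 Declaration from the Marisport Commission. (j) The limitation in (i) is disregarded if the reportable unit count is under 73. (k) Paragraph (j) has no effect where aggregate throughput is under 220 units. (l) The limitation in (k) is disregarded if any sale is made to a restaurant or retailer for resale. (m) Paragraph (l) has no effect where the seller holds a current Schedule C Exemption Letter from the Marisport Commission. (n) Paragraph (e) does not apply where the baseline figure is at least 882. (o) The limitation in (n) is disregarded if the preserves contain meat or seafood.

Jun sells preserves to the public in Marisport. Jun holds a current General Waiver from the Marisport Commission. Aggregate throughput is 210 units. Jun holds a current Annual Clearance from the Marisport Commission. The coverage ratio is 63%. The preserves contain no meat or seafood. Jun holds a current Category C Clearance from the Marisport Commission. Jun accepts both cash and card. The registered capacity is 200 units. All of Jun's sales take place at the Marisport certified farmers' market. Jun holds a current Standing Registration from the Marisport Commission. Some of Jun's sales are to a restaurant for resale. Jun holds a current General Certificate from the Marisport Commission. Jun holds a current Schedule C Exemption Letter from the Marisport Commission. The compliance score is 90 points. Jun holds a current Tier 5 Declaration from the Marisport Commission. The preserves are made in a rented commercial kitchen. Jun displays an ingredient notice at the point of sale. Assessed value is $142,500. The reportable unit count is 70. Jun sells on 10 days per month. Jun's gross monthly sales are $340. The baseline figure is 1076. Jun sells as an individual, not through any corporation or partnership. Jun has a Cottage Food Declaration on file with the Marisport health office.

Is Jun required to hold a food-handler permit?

No — exception (d) applies; Jun is not required to hold a food-handler permit.

Exception (a) fails — the preserves are made in a commercial kitchen, not a home kitchen.
All of (b)'s requirements are met (all sales are at a certified farmers' market; the seller is a natural person). But: (f) applies — the registered capacity is 200 units, below the 270 units limit. So (b) is unavailable.
Exception (c) is satisfied on its face — the number of selling days per month is 10, below the 12 limit; a Cottage Food Declaration is on file. But: (g) operates against (c): a current General Waiver is held. Exception (c) does not apply.
Exception (d)'s conditions are all satisfied: the compliance score is 90 points, meeting the 75 points threshold; assessed value is $142,500, under the $154,500 limit; a current Annual Clearance is held. Applying paragraphs (h)–(m): (h) would limit (d) — a current Category C Clearance is held — but (i) sets (h) aside: (i) applies — a current Tier 5 Declaration is held. (j) would limit (i) — the reportable unit count is 70, under the 73 limit — but (k) sets (j) aside: (k) operates against (j): aggregate throughput is 210 units, under the 220 units limit. (l) would limit (k) — some sales are to a restaurant for resale — but (m) sets (l) aside: (m) operates against (l): a current Schedule C Exemption Letter is held. So (d) applies.
Exception (e) fails — the coverage ratio is 63%, short of 64%.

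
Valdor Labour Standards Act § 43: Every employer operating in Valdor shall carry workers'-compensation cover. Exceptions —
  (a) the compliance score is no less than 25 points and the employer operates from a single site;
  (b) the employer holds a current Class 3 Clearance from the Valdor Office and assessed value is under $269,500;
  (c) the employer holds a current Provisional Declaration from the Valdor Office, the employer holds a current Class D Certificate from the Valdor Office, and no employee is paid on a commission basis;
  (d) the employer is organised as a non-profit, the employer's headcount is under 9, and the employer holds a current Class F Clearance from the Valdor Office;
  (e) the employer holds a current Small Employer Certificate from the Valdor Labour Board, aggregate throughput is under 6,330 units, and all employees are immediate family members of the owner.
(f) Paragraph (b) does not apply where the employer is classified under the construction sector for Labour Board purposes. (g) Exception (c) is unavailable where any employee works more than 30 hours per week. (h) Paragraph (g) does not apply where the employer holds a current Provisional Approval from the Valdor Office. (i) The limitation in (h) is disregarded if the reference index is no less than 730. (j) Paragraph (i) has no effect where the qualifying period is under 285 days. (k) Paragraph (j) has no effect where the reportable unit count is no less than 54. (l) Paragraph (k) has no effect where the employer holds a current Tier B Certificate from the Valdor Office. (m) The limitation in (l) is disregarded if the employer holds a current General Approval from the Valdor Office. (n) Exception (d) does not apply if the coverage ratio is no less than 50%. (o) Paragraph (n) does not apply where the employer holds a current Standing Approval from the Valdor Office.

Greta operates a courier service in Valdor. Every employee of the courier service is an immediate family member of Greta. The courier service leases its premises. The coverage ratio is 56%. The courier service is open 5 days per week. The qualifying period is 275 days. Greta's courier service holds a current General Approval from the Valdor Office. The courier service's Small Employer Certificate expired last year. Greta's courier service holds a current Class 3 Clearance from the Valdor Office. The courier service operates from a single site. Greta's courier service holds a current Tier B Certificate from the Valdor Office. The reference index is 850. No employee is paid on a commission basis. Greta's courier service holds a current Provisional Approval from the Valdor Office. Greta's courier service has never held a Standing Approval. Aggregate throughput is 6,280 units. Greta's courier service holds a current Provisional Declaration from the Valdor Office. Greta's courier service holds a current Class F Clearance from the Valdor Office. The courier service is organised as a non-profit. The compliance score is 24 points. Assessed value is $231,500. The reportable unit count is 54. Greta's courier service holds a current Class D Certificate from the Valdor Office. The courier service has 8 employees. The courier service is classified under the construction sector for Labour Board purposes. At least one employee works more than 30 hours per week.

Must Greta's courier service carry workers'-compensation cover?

Yes — Greta's courier service must carry workers'-compensation cover.

Exception (a) fails — the compliance score is 24 points, short of 25 points.
Exception (b) is satisfied on its face — a current Class 3 Clearance is held; assessed value is $231,500, under the $269,500 limit. But applying paragraph (f): (f) applies — the courier service is classified under the construction sector. So (b) is unavailable.
Exception (c)'s conditions are all satisfied: a current Provisional Declaration is held; a current Class D Certificate is held; no employee is paid on commission. However, paragraphs (g)–(m) must be considered: (g) applies — at least one employee exceeds 30 hours/week. (h) is engaged (a current Provisional Approval is held), but is itself disapplied by (i): (i) operates — the reference index is 850, meeting the 730 threshold. (j) is engaged (the qualifying period is 275 days, under the 285 days limit), but is overridden by (k): (k) operates against (j): the reportable unit count is 54, meeting the 54 threshold. (l) applies (a current Tier B Certificate is held), but is displaced by (m): (m) is triggered — a current General Approval is held. (c) is therefore removed.
Exception (d): the employer is a non-profit; the employer's headcount is 8, under the 9 limit; a current Class F Clearance is held — every condition holds. But: (n) operates against (d): the coverage ratio is 56%, meeting the 50% threshold. (o), which would lift (n), is inapplicable — there is no Standing Approval in force. Exception (d) does not apply.
Exception (e) fails — the Small Employer Certificate has expired.
None of the exceptions is available; § 43 applies in full.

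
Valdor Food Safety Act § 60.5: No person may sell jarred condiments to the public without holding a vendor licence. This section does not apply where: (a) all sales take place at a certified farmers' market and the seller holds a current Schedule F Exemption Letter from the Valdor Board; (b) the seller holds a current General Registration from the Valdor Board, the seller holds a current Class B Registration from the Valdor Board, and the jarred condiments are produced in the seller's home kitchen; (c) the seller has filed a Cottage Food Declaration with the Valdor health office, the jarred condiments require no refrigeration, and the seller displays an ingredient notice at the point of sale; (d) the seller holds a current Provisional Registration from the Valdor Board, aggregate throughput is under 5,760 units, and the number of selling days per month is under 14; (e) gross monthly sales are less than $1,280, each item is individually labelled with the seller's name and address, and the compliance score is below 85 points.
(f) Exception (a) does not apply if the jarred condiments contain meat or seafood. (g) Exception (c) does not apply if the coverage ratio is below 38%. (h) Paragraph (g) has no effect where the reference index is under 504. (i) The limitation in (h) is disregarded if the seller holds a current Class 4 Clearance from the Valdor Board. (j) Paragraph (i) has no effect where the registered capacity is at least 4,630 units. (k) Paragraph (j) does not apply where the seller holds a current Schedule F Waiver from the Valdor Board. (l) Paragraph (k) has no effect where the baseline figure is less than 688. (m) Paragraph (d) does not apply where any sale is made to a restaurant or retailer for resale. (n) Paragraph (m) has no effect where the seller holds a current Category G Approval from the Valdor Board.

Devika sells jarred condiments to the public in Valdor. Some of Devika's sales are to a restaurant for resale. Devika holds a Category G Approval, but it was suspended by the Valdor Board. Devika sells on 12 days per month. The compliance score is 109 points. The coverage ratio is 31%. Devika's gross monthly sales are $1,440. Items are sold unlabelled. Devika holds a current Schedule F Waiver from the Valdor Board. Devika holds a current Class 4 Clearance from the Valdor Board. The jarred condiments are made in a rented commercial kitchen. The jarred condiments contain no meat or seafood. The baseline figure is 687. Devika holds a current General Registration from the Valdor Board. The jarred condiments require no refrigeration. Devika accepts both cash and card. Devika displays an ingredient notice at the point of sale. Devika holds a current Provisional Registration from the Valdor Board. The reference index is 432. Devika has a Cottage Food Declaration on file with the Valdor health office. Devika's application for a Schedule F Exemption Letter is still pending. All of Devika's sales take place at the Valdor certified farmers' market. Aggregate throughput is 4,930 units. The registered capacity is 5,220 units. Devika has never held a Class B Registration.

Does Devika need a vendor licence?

No — exception (c) applies; Devika is not required to hold a vendor licence.

Exception (a) fails — no current Schedule F Exemption Letter is held.
Exception (b) does not apply: there is no Class B Registration in force.
Exception (c)'s conditions are all satisfied: a Cottage Food Declaration is on file; the jarred condiments are shelf-stable; an ingredient notice is displayed. As to paragraphs (g)–(l): (g) would limit (c) — the coverage ratio is 31%, below the 38% limit — but (h) sets (g) aside: (h) operates — the reference index is 432, under the 504 limit. (i) applies (a current Class 4 Clearance is held), but is itself disapplied by (j): (j) operates against (i): the registered capacity is 5,220 units, meeting the 4,630 units threshold. (k) is triggered (a current Schedule F Waiver is held), but is displaced by (l): (l) operates against (k): the baseline figure is 687, less than the 688 limit. Exception (c) stands.
Exception (d) is satisfied on its face — a current Provisional Registration is held; aggregate throughput is 4,930 units, under the 5,760 units limit; the number of selling days per month is 12, under the 14 limit. But: (m) is engaged — some sales are to a restaurant for resale. (n) is inapplicable (no current Category G Approval is held), so (m) stands. Exception (d) does not apply.
Exception (e) requires that gross monthly sales are less than $1,280; but gross monthly sales are $1,440, not less than $1,280, so (e) is unavailable.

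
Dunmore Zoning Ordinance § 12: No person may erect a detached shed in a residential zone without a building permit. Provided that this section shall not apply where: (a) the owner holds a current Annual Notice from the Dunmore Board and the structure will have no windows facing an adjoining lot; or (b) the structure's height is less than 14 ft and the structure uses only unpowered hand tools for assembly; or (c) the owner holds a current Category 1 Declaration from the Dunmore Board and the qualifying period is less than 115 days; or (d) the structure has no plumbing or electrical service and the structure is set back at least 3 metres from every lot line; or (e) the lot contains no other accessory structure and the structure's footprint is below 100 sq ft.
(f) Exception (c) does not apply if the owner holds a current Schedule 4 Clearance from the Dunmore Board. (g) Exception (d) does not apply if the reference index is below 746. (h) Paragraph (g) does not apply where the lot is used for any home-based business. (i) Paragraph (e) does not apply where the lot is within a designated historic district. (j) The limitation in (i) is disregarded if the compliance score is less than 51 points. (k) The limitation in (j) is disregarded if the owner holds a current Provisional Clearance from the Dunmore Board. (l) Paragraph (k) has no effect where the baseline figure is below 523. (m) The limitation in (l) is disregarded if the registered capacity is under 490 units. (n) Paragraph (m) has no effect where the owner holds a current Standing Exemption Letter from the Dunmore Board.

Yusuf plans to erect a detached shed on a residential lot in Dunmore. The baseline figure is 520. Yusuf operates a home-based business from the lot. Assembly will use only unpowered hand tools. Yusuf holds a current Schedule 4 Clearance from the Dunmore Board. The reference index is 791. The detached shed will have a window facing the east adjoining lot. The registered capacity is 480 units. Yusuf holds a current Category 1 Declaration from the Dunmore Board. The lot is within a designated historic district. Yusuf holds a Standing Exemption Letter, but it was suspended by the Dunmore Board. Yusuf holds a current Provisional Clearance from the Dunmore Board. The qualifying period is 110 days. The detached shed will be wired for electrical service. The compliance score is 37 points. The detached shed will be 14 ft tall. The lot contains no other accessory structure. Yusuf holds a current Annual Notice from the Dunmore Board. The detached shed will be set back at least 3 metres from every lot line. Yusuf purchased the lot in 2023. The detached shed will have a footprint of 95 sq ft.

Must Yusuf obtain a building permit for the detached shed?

Yes — Yusuf must obtain a building permit.

Exception (a) requires that the structure will have no windows facing an adjoining lot; but a window faces an adjoining lot, so (a) is unavailable.
Exception (b) requires that the structure's height is less than 14 ft; but the structure's height is 14 ft, not less than 14 ft, so (b) is unavailable.
All of (c)'s requirements are met (a current Category 1 Declaration is held; the qualifying period is 110 days, less than the 115 days limit). But: (f) operates against (c): a current Schedule 4 Clearance is held. So (c) is unavailable.
Exception (d) requires that the structure has no plumbing or electrical service; but electrical service is planned, so (d) is unavailable.
Exception (e) is satisfied on its face — the lot has no other accessory structure; the structure's footprint is 95 sq ft, below the 100 sq ft limit. But applying paragraphs (i)–(n): (i) applies — the lot is in a historic district. (j) would limit (i) — the compliance score is 37 points, less than the 51 points limit — but (k) sets (j) aside: (k) operates against (j): a current Provisional Clearance is held. (l) is engaged (the baseline figure is 520, below the 523 limit), but is displaced by (m): (m) operates against (l): the registered capacity is 480 units, under the 490 units limit. (n) does not operate here (there is no Standing Exemption Letter in force), so (m) stands. (e) is therefore removed.
No exception displaces § 12.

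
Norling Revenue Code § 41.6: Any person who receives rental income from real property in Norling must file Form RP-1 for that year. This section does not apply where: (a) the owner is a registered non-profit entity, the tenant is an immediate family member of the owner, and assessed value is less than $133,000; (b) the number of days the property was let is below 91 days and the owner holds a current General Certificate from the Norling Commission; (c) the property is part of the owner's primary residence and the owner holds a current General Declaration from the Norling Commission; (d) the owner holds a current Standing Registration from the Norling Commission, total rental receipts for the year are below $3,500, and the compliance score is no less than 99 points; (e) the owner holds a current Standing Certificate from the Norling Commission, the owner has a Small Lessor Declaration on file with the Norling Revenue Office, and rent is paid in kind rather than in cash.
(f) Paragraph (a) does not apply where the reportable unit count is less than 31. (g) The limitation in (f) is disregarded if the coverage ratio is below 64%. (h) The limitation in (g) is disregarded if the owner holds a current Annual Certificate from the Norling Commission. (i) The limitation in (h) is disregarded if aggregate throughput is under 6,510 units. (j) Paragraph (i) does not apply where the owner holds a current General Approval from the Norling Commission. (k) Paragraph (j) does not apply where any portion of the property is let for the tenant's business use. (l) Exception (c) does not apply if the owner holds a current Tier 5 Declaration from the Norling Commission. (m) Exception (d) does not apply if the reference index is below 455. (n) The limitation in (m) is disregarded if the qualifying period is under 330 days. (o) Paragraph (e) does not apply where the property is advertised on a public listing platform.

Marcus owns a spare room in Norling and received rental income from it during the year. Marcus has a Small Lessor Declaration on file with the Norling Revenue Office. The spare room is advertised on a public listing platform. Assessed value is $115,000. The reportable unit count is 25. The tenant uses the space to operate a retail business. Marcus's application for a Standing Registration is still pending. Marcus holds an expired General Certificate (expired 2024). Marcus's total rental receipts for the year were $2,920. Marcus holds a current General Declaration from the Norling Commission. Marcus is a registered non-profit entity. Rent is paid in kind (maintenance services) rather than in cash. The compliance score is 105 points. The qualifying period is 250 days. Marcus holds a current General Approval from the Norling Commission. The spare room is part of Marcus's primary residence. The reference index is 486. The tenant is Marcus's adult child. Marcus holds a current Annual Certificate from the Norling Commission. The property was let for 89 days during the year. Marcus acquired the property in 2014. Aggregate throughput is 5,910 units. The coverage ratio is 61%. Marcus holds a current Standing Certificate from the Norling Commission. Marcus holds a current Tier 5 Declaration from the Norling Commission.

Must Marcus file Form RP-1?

No — exception (a) applies; Marcus is not required to file Form RP-1.

Exception (a)'s conditions are all satisfied: Marcus is a registered non-profit; the tenant is an immediate family member; assessed value is $115,000, less than the $133,000 limit. Applying paragraphs (f)–(k): (f) would limit (a) — the reportable unit count is 25, less than the 31 limit — but (g) sets (f) aside: (g) operates against (f): the coverage ratio is 61%, below the 64% limit. (h) applies (a current Annual Certificate is held), but is set aside by (i): (i) applies — aggregate throughput is 5,910 units, under the 6,510 units limit. (j) would limit (i) — a current General Approval is held — but (k) sets (j) aside: (k) operates against (j): the space is let for business use. So (a) applies.
Exception (b) does not apply: no current General Certificate is held.
Exception (c): the spare room is part of the primary residence; a current General Declaration is held — every condition holds. But: (l) operates against (c): a current Tier 5 Declaration is held. (c) is therefore removed.
Exception (d) does not apply: no current Standing Registration is held.
All of (e)'s requirements are met (a current Standing Certificate is held; a Small Lessor Declaration is on file; rent is paid in kind). Turning to paragraph (o): (o) is triggered — the property is publicly advertised. (e) is therefore removed.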